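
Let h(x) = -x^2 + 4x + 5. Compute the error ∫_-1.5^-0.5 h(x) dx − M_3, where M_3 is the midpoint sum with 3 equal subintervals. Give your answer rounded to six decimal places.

-0.009259

Exact integral: ∫_-1.5^-0.5 h(x) dx ≈ -0.08333333.
M_3 ≈ -0.07407407.
Error ≈ -0.08333333 − (-0.07407407) ≈ -0.009259.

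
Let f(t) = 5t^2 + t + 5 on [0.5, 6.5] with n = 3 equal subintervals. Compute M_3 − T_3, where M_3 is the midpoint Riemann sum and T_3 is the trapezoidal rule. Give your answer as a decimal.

M_3 = 498.5.
T_3 = 528.5.
M_3 − T_3 = -30.

-30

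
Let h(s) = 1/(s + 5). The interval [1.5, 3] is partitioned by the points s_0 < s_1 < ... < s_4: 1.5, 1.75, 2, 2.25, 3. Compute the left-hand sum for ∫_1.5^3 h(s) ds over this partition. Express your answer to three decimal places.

Subinterval widths: 0.25, 0.25, 0.25, 0.75.
Left endpoints: 1.5, 1.75, 2, 2.25.
h(1.5) = 2/13, h(1.75) = 4/27, h(2) = 1/7, h(2.25) = 4/29.
Sum = Σ Δs_i · h(s_i).
Sum ≈ 0.215.

0.215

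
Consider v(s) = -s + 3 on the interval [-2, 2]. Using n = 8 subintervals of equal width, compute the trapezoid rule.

12

Δs = (2 − (-2))/8 = 0.5.
v(-2) = 5, v(-1.5) = 4.5, v(-1) = 4, v(-0.5) = 3.5, v(0) = 3, v(0.5) = 2.5, v(1) = 2, v(1.5) = 1.5, v(2) = 1.
T_8 = (Δs/2)·[v(s_0) + 2v(s_1) + ... + 2v(s_{7}) + v(s_8)].
Sum = 12.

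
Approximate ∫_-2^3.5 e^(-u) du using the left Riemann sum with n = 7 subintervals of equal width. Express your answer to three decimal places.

10.625

Δu = (3.5 − (-2))/7 = 11/14.
Left endpoints: -2, -17/14, -3/7, 5/14, 8/7, 27/14, 19/7.
f(-2) ≈ 7.389, f(-17/14) ≈ 3.368, f(-3/7) ≈ 1.535, f(5/14) ≈ 0.700, f(8/7) ≈ 0.319, f(27/14) ≈ 0.145, f(19/7) ≈ 0.066.
Sum = Δu · [f(-2) + f(-17/14) + f(-3/7) + ...].
Sum ≈ 10.625.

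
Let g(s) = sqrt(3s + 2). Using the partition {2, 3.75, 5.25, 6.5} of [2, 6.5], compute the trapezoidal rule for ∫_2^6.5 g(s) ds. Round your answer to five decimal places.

17.08095

Subinterval widths: 1.75, 1.5, 1.25.
g(2) ≈ 2.82843, g(3.75) ≈ 3.64005, g(5.25) ≈ 4.21307, g(6.5) ≈ 4.63681.
On each subinterval the trapezoid contributes (Δs_i/2)·[g(s_{i-1}) + g(s_i)].
Sum ≈ 17.08095.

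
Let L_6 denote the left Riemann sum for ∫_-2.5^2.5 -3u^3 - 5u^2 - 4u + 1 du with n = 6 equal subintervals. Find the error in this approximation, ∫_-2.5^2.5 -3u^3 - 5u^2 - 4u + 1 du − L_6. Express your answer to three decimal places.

-44.502

Exact integral: ∫_-2.5^2.5 f(u) du ≈ -47.08333.
L_6 ≈ -2.58102.
Error ≈ -47.08333 − (-2.58102) ≈ -44.502.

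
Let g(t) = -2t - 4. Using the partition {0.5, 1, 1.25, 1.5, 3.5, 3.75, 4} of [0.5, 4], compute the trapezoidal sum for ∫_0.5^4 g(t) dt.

-29.75

Subinterval widths: 0.5, 0.25, 0.25, 2, 0.25, 0.25.
g(0.5) = -5, g(1) = -6, g(1.25) = -6.5, g(1.5) = -7, g(3.5) = -11, g(3.75) = -11.5, g(4) = -12.
On each subinterval the trapezoid contributes (Δt_i/2)·[g(t_{i-1}) + g(t_i)].
Sum = -29.75.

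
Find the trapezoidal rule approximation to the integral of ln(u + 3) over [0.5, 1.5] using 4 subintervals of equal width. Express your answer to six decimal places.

1.383347

Δu = (1.5 − 0.5)/4 = 0.25.
f(0.5) ≈ 1.252763, f(0.75) ≈ 1.321756, f(1) ≈ 1.386294, f(1.25) ≈ 1.446919, f(1.5) ≈ 1.504077.
T_4 = (Δu/2)·[f(u_0) + 2f(u_1) + 2f(u_2) + 2f(u_3) + f(u_4)].
Sum ≈ 1.383347.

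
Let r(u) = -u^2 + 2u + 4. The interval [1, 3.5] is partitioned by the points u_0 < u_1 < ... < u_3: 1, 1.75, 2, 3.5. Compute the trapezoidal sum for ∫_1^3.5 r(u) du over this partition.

Subinterval widths: 0.75, 0.25, 1.5.
r(1) = 5, r(1.75) = 4.4375, r(2) = 4, r(3.5) = -1.25.
On each subinterval the trapezoid contributes (Δu_i/2)·[r(u_{i-1}) + r(u_i)].
Sum = 6.65625.

6.65625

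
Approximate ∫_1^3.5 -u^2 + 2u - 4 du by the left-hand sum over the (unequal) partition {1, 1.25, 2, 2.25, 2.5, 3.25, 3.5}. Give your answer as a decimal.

-11.140625

Subinterval widths: 0.25, 0.75, 0.25, 0.25, 0.75, 0.25.
Left endpoints: 1, 1.25, 2, 2.25, 2.5, 3.25.
f(1) = -3, f(1.25) = -3.0625, f(2) = -4, f(2.25) = -4.5625, f(2.5) = -5.25, f(3.25) = -8.0625.
Sum = Σ Δu_i · f(u_i).
Sum = -11.140625.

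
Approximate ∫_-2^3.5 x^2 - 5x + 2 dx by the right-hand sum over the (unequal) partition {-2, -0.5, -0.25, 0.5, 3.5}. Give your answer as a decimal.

-1.984375

Subinterval widths: 1.5, 0.25, 0.75, 3.
Right endpoints: -0.5, -0.25, 0.5, 3.5.
f(-0.5) = 4.75, f(-0.25) = 3.3125, f(0.5) = -0.25, f(3.5) = -3.25.
Sum = Σ Δx_i · f(x_i).
Sum = -1.984375.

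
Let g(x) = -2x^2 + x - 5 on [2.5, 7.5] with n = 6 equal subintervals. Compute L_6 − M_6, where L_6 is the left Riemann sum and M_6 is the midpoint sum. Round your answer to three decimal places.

37.847

L_6 ≈ -232.40741.
M_6 ≈ -270.25463.
L_6 − M_6 ≈ 37.847.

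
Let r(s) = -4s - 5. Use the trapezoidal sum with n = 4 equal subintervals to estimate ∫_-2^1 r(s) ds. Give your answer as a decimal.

-9

Δs = (1 − (-2))/4 = 0.75.
r(-2) = 3, r(-1.25) = 0, r(-0.5) = -3, r(0.25) = -6, r(1) = -9.
T_4 = (Δs/2)·[r(s_0) + 2r(s_1) + 2r(s_2) + 2r(s_3) + r(s_4)].
Sum = -9.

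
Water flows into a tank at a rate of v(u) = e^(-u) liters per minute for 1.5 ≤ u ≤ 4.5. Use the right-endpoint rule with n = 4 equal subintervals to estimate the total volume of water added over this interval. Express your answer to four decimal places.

0.1424

Δu = (4.5 − 1.5)/4 = 0.75.
Right endpoints: 2.25, 3, 3.75, 4.5.
v(2.25) ≈ 0.1054, v(3) ≈ 0.0498, v(3.75) ≈ 0.0235, v(4.5) ≈ 0.0111.
Sum = Δu · [v(2.25) + v(3) + v(3.75) + v(4.5)].
Sum ≈ 0.1424.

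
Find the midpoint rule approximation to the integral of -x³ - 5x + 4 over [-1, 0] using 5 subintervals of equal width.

6.745

Δx = (0 − (-1))/5 = 0.2.
Midpoints: -0.9, -0.7, -0.5, -0.3, -0.1.
f(-0.9) = 9.229, f(-0.7) = 7.843, f(-0.5) = 6.625, f(-0.3) = 5.527, f(-0.1) = 4.501.
Sum = Δx · [f(-0.9) + f(-0.7) + f(-0.5) + f(-0.3) + f(-0.1)].
Sum = 6.745.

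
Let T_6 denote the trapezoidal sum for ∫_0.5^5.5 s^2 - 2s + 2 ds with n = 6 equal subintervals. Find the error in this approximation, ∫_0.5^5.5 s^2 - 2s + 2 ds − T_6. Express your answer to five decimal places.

Exact integral: ∫_0.5^5.5 f(s) ds ≈ 35.4166667.
T_6 ≈ 35.9953704.
Error ≈ 35.4166667 − 35.9953704 ≈ -0.57870.

-0.57870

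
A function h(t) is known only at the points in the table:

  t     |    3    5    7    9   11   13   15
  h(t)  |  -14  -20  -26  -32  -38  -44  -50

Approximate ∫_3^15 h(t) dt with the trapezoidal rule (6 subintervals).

-384

Δt = 2.
T_6 = (2/2)·[(-14) + 2·(-20) + 2·(-26) + 2·(-32) + 2·(-38) + 2·(-44) + (-50)] = -384.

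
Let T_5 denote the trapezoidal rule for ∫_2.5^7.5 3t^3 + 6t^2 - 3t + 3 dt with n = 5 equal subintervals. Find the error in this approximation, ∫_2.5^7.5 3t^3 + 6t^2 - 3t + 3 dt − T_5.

-42.5

Exact integral: ∫_2.5^7.5 f(t) dt = 3096.25.
T_5 = 3138.75.
Error = 3096.25 − 3138.75 = -42.5.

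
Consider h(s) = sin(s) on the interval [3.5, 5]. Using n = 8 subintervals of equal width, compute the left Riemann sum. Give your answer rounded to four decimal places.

-1.1595

Δs = (5 − 3.5)/8 = 0.1875.
Left endpoints: 3.5, 3.6875, 3.875, 4.0625, 4.25, 4.4375, 4.625, 4.8125.
h(3.5) ≈ -0.3508, h(3.6875) ≈ -0.5192, h(3.875) ≈ -0.6694, h(4.0625) ≈ -0.7962, h(4.25) ≈ -0.8950, h(4.4375) ≈ -0.9625, h(4.625) ≈ -0.9962, h(4.8125) ≈ -0.9950.
Sum = Δs · [h(3.5) + h(3.6875) + h(3.875) + ...].
Sum ≈ -1.1595.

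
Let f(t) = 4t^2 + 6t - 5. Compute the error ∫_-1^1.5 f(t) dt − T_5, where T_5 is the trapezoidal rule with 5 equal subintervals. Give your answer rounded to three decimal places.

-0.417

Exact integral: ∫_-1^1.5 f(t) dt ≈ -2.91667.
T_5 = -2.5.
Error ≈ -2.91667 − (-2.5) ≈ -0.417.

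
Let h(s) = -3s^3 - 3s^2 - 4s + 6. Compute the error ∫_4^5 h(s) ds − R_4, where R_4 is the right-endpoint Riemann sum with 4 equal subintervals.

Exact integral: ∫_4^5 h(s) ds = -349.75.
R_4 = -376.953125.
Error = -349.75 − (-376.953125) = 27.203125.

27.203125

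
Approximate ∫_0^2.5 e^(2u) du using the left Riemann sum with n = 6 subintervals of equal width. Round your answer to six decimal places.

Δu = (2.5 − 0)/6 = 5/12.
Left endpoints: 0, 5/12, 5/6, 1.25, 5/3, 25/12.
f(0) ≈ 1.000000, f(5/12) ≈ 2.300976, f(5/6) ≈ 5.294490, f(1.25) ≈ 12.182494, f(5/3) ≈ 28.031625, f(25/12) ≈ 64.500093.
Sum = Δu · [f(0) + f(5/12) + f(5/6) + ...].
Sum ≈ 47.212366.

47.212366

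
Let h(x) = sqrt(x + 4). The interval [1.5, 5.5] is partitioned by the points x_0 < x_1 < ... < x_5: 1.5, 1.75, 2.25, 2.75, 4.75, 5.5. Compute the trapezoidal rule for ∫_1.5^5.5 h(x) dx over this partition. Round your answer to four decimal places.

10.9131

Subinterval widths: 0.25, 0.5, 0.5, 2, 0.75.
h(1.5) ≈ 2.3452, h(1.75) ≈ 2.3979, h(2.25) ≈ 2.5000, h(2.75) ≈ 2.5981, h(4.75) ≈ 2.9580, h(5.5) ≈ 3.0822.
On each subinterval the trapezoid contributes (Δx_i/2)·[h(x_{i-1}) + h(x_i)].
Sum ≈ 10.9131.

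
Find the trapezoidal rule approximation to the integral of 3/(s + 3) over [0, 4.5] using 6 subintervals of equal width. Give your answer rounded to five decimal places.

Δs = (4.5 − 0)/6 = 0.75.
f(0) = 1, f(0.75) = 0.8, f(1.5) = 2/3, f(2.25) = 4/7, f(3) = 0.5, f(3.75) = 4/9, f(4.5) = 0.4.
T_6 = (Δs/2)·[f(s_0) + 2f(s_1) + ... + 2f(s_{5}) + f(s_6)].
Sum ≈ 2.76190.

2.76190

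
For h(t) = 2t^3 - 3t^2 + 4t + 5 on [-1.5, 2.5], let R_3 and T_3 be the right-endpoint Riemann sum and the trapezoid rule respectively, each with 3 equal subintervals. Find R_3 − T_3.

R_3 = 54.
T_3 = 26.
R_3 − T_3 = 28.

28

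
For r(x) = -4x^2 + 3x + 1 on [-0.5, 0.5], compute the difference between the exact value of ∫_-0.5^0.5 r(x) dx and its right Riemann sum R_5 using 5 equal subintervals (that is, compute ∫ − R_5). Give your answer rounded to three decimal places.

Exact integral: ∫_-0.5^0.5 r(x) dx ≈ 0.66667.
R_5 = 0.94.
Error ≈ 0.66667 − 0.94 ≈ -0.273.

-0.273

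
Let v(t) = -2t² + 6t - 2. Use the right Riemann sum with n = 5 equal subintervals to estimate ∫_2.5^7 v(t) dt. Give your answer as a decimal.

Δt = (7 − 2.5)/5 = 0.9.
Right endpoints: 3.4, 4.3, 5.2, 6.1, 7.
v(3.4) = -4.72, v(4.3) = -13.18, v(5.2) = -24.88, v(6.1) = -39.82, v(7) = -58.
Sum = Δt · [v(3.4) + v(4.3) + v(5.2) + v(6.1) + v(7)].
Sum = -126.54.

-126.54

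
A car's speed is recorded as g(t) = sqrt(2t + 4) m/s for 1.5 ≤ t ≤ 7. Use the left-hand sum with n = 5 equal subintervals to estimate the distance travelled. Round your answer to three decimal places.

Δt = (7 − 1.5)/5 = 1.1.
Left endpoints: 1.5, 2.6, 3.7, 4.8, 5.9.
g(1.5) ≈ 2.646, g(2.6) ≈ 3.033, g(3.7) ≈ 3.376, g(4.8) ≈ 3.688, g(5.9) ≈ 3.975.
Sum = Δt · [g(1.5) + g(2.6) + g(3.7) + g(4.8) + g(5.9)].
Sum ≈ 18.390.

18.390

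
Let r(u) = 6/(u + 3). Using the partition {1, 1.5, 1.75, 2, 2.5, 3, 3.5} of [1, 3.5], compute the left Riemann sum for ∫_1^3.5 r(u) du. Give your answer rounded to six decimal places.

Subinterval widths: 0.5, 0.25, 0.25, 0.5, 0.5, 0.5.
Left endpoints: 1, 1.5, 1.75, 2, 2.5, 3.
r(1) = 1.5, r(1.5) = 4/3, r(1.75) = 24/19, r(2) = 1.2, r(2.5) = 12/11, r(3) = 1.
Sum = Σ Δu_i · r(u_i).
Sum ≈ 3.044577.

3.044577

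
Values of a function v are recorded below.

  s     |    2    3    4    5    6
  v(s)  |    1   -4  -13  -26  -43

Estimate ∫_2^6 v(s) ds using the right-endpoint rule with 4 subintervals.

Δs = 1.
Sum = 1·[(-4) + (-13) + (-26) + (-43)] = -86.

-86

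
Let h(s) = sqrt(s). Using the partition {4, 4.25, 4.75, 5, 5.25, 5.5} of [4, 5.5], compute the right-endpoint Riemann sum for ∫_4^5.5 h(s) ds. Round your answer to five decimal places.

Subinterval widths: 0.25, 0.5, 0.25, 0.25, 0.25.
Right endpoints: 4.25, 4.75, 5, 5.25, 5.5.
h(4.25) ≈ 2.06155, h(4.75) ≈ 2.17945, h(5) ≈ 2.23607, h(5.25) ≈ 2.29129, h(5.5) ≈ 2.34521.
Sum = Σ Δs_i · h(s_i).
Sum ≈ 3.32325.

3.32325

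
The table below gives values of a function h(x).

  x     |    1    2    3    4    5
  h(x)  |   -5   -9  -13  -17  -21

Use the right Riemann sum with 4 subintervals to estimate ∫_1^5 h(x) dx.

-60

Δx = 1.
Sum = 1·[(-9) + (-13) + (-17) + (-21)] = -60.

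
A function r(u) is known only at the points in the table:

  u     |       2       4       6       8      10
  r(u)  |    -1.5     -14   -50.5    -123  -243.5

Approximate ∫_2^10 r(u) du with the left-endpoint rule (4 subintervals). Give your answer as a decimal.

Δu = 2.
Sum = 2·[(-1.5) + (-14) + (-50.5) + (-123)] = -378.

-378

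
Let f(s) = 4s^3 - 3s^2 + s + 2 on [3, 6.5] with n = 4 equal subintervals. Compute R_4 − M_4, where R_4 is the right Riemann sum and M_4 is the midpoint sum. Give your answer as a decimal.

R_4 = 1895.4140625.
M_4 = 1468.00390625.
R_4 − M_4 = 427.41015625.

427.41015625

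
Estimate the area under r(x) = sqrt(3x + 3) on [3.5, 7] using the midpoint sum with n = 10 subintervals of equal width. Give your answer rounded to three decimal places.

Δx = (7 − 3.5)/10 = 0.35.
Midpoints: 3.675, 4.025, 4.375, 4.725, 5.075, 5.425, 5.775, 6.125, 6.475, 6.825.
r(3.675) ≈ 3.745, r(4.025) ≈ 3.883, r(4.375) ≈ 4.016, r(4.725) ≈ 4.144, r(5.075) ≈ 4.269, r(5.425) ≈ 4.390, r(5.775) ≈ 4.508, r(6.125) ≈ 4.623, r(6.475) ≈ 4.736, r(6.825) ≈ 4.845.
Sum = Δx · [r(3.675) + r(4.025) + r(4.375) + ...].
Sum ≈ 15.106.

15.106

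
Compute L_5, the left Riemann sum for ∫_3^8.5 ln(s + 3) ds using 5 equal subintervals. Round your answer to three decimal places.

11.471

Δs = (8.5 − 3)/5 = 1.1.
Left endpoints: 3, 4.1, 5.2, 6.3, 7.4.
f(3) ≈ 1.792, f(4.1) ≈ 1.960, f(5.2) ≈ 2.104, f(6.3) ≈ 2.230, f(7.4) ≈ 2.342.
Sum = Δs · [f(3) + f(4.1) + f(5.2) + f(6.3) + f(7.4)].
Sum ≈ 11.471.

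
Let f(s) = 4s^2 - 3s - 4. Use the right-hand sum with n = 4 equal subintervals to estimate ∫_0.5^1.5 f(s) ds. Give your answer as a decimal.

-2

Δs = (1.5 − 0.5)/4 = 0.25.
Right endpoints: 0.75, 1, 1.25, 1.5.
f(0.75) = -4, f(1) = -3, f(1.25) = -1.5, f(1.5) = 0.5.
Sum = Δs · [f(0.75) + f(1) + f(1.25) + f(1.5)].
Sum = -2.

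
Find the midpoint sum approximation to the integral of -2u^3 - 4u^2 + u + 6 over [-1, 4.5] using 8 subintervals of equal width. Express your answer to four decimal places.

Δu = (4.5 − (-1))/8 = 0.6875.
Midpoints: -0.65625, 0.03125, 0.71875, 1.40625, 2.09375, 2.78125, 3.46875, 4.15625.
f(-0.65625) = 68589/16384, f(0.03125) = 98751/16384, f(0.71875) = 64057/16384, f(1.40625) = -99381/16384, f(2.09375) = -455451/16384, f(2.78125) = -1068041/16384, f(3.46875) = -2001039/16384, f(4.15625) = -3318333/16384.
Sum = Δu · [f(-0.65625) + f(0.03125) + f(0.71875) + ...].
Sum ≈ -281.5984.

-281.5984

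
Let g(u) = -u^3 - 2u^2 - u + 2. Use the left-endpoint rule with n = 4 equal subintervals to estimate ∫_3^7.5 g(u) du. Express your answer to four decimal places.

-787.6846

Δu = (7.5 − 3)/4 = 1.125.
Left endpoints: 3, 4.125, 5.25, 6.375.
g(3) = -46, g(4.125) = -54449/512, g(5.25) = -203.078125, g(6.375) = -176507/512.
Sum = Δu · [g(3) + g(4.125) + g(5.25) + g(6.375)].
Sum ≈ -787.6846.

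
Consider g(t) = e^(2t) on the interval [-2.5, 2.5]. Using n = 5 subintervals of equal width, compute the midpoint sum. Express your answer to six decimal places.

63.140857

Δt = (2.5 − (-2.5))/5 = 1.
Midpoints: -2, -1, 0, 1, 2.
g(-2) ≈ 0.018316, g(-1) ≈ 0.135335, g(0) ≈ 1.000000, g(1) ≈ 7.389056, g(2) ≈ 54.598150.
Sum = Δt · [g(-2) + g(-1) + g(0) + g(1) + g(2)].
Sum ≈ 63.140857.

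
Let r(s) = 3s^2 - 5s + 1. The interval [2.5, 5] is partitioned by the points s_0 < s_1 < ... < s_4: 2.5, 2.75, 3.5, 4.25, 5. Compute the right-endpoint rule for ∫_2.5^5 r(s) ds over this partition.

Subinterval widths: 0.25, 0.75, 0.75, 0.75.
Right endpoints: 2.75, 3.5, 4.25, 5.
r(2.75) = 9.9375, r(3.5) = 20.25, r(4.25) = 33.9375, r(5) = 51.
Sum = Σ Δs_i · r(s_i).
Sum = 81.375.

81.375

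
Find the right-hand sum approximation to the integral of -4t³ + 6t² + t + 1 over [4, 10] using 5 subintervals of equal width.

-9876.72

Δt = (10 − 4)/5 = 1.2.
Right endpoints: 5.2, 6.4, 7.6, 8.8, 10.
f(5.2) = -393.992, f(6.4) = -795.416, f(7.6) = -1400.744, f(8.8) = -2251.448, f(10) = -3389.
Sum = Δt · [f(5.2) + f(6.4) + f(7.6) + f(8.8) + f(10)].
Sum = -9876.72.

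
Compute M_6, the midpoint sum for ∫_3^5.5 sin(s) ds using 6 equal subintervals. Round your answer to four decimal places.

-1.7110

Δs = (5.5 − 3)/6 = 5/12.
Midpoints: 77/24, 3.625, 97/24, 107/24, 4.875, 127/24.
f(77/24) ≈ -0.0667, f(3.625) ≈ -0.4648, f(97/24) ≈ -0.7834, f(107/24) ≈ -0.9679, f(4.875) ≈ -0.9868, f(127/24) ≈ -0.8369.
Sum = Δs · [f(77/24) + f(3.625) + f(97/24) + ...].
Sum ≈ -1.7110.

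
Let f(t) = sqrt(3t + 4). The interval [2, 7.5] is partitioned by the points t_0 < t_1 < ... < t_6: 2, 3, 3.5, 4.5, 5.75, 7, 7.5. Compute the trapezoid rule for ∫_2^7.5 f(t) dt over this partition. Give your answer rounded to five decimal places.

23.27160

Subinterval widths: 1, 0.5, 1, 1.25, 1.25, 0.5.
f(2) ≈ 3.16228, f(3) ≈ 3.60555, f(3.5) ≈ 3.80789, f(4.5) ≈ 4.18330, f(5.75) ≈ 4.60977, f(7) ≈ 5.00000, f(7.5) ≈ 5.14782.
On each subinterval the trapezoid contributes (Δt_i/2)·[f(t_{i-1}) + f(t_i)].
Sum ≈ 23.27160.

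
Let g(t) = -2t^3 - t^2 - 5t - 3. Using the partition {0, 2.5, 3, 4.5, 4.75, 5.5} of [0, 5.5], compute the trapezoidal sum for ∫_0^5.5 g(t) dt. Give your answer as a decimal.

Subinterval widths: 2.5, 0.5, 1.5, 0.25, 0.75.
g(0) = -3, g(2.5) = -53, g(3) = -81, g(4.5) = -228, g(4.75) = -263.65625, g(5.5) = -393.5.
On each subinterval the trapezoid contributes (Δt_i/2)·[g(t_{i-1}) + g(t_i)].
Sum = -643.140625.

-643.140625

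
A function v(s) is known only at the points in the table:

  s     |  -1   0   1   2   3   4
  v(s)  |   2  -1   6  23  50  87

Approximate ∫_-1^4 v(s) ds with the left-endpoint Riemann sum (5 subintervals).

Δs = 1.
Sum = 1·[2 + (-1) + 6 + 23 + 50] = 80.

80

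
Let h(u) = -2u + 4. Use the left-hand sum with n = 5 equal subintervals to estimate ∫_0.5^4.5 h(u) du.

-0.8

Δu = (4.5 − 0.5)/5 = 0.8.
Left endpoints: 0.5, 1.3, 2.1, 2.9, 3.7.
h(0.5) = 3, h(1.3) = 1.4, h(2.1) = -0.2, h(2.9) = -1.8, h(3.7) = -3.4.
Sum = Δu · [h(0.5) + h(1.3) + h(2.1) + h(2.9) + h(3.7)].
Sum = -0.8.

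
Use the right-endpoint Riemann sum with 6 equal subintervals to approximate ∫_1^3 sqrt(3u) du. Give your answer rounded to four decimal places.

5.0532

Δu = (3 − 1)/6 = 1/3.
Right endpoints: 4/3, 5/3, 2, 7/3, 8/3, 3.
f(4/3) ≈ 2.0000, f(5/3) ≈ 2.2361, f(2) ≈ 2.4495, f(7/3) ≈ 2.6458, f(8/3) ≈ 2.8284, f(3) ≈ 3.0000.
Sum = Δu · [f(4/3) + f(5/3) + f(2) + ...].
Sum ≈ 5.0532.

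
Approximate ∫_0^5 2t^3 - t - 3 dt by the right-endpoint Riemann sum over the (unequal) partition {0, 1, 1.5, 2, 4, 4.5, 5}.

Subinterval widths: 1, 0.5, 0.5, 2, 0.5, 0.5.
Right endpoints: 1, 1.5, 2, 4, 4.5, 5.
f(1) = -2, f(1.5) = 2.25, f(2) = 11, f(4) = 121, f(4.5) = 174.75, f(5) = 242.
Sum = Σ Δt_i · f(t_i).
Sum = 455.

455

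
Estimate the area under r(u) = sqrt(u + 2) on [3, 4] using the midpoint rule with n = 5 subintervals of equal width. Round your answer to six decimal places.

2.344432

Δu = (4 − 3)/5 = 0.2.
Midpoints: 3.1, 3.3, 3.5, 3.7, 3.9.
r(3.1) ≈ 2.258318, r(3.3) ≈ 2.302173, r(3.5) ≈ 2.345208, r(3.7) ≈ 2.387467, r(3.9) ≈ 2.428992.
Sum = Δu · [r(3.1) + r(3.3) + r(3.5) + r(3.7) + r(3.9)].
Sum ≈ 2.344432.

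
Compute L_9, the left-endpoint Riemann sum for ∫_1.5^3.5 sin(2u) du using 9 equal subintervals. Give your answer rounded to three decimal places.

-0.915

Δu = (3.5 − 1.5)/9 = 2/9.
Left endpoints: 1.5, 31/18, 35/18, 13/6, 43/18, 47/18, 17/6, 55/18, 59/18.
f(1.5) ≈ 0.141, f(31/18) ≈ -0.298, f(35/18) ≈ -0.680, f(13/6) ≈ -0.929, f(43/18) ≈ -0.998, f(47/18) ≈ -0.873, f(17/6) ≈ -0.578, f(55/18) ≈ -0.171, f(59/18) ≈ 0.269.
Sum = Δu · [f(1.5) + f(31/18) + f(35/18) + ...].
Sum ≈ -0.915.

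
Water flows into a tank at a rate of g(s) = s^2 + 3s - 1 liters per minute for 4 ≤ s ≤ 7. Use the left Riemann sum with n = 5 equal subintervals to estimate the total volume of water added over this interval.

127.08

Δs = (7 − 4)/5 = 0.6.
Left endpoints: 4, 4.6, 5.2, 5.8, 6.4.
g(4) = 27, g(4.6) = 33.96, g(5.2) = 41.64, g(5.8) = 50.04, g(6.4) = 59.16.
Sum = Δs · [g(4) + g(4.6) + g(5.2) + g(5.8) + g(6.4)].
Sum = 127.08.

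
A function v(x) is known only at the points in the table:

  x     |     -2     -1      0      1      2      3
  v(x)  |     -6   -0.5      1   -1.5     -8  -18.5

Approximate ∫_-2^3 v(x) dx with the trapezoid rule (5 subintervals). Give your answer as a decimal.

-21.25

Δx = 1.
T_5 = (1/2)·[(-6) + 2·(-0.5) + 2·1 + 2·(-1.5) + 2·(-8) + (-18.5)] = -21.25.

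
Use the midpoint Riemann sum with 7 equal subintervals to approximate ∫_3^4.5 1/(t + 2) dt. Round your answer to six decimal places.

0.262333

Δt = (4.5 − 3)/7 = 3/14.
Midpoints: 87/28, 93/28, 99/28, 3.75, 111/28, 117/28, 123/28.
f(87/28) = 28/143, f(93/28) = 28/149, f(99/28) = 28/155, f(3.75) = 4/23, f(111/28) = 28/167, f(117/28) = 28/173, f(123/28) = 28/179.
Sum = Δt · [f(87/28) + f(93/28) + f(99/28) + ...].
Sum ≈ 0.262333.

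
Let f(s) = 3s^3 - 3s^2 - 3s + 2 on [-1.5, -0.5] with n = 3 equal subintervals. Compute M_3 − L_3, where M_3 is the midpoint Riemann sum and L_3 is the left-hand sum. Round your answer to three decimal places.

M_3 ≈ -1.88889.
L_3 ≈ -4.34722.
M_3 − L_3 ≈ 2.458.

2.458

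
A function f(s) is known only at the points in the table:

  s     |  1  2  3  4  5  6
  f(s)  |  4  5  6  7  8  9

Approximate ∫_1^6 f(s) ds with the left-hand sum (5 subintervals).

Δs = 1.
Sum = 1·[4 + 5 + 6 + 7 + 8] = 30.

30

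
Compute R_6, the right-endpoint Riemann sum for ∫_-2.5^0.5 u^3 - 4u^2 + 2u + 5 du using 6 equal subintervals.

-11.1875

Δu = (0.5 − (-2.5))/6 = 0.5.
Right endpoints: -2, -1.5, -1, -0.5, 0, 0.5.
f(-2) = -23, f(-1.5) = -10.375, f(-1) = -2, f(-0.5) = 2.875, f(0) = 5, f(0.5) = 5.125.
Sum = Δu · [f(-2) + f(-1.5) + f(-1) + ...].
Sum = -11.1875.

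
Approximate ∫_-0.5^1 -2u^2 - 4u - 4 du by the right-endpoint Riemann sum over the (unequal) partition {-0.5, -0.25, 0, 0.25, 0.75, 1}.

-9.625

Subinterval widths: 0.25, 0.25, 0.25, 0.5, 0.25.
Right endpoints: -0.25, 0, 0.25, 0.75, 1.
f(-0.25) = -3.125, f(0) = -4, f(0.25) = -5.125, f(0.75) = -8.125, f(1) = -10.
Sum = Σ Δu_i · f(u_i).
Sum = -9.625.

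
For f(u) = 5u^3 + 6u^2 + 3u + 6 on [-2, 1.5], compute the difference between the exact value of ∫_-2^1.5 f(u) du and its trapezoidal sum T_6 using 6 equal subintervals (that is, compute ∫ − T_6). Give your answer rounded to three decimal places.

Exact integral: ∫_-2^1.5 f(u) du = 27.453125.
T_6 ≈ 27.89974.
Error ≈ 27.453125 − 27.89974 ≈ -0.447.

-0.447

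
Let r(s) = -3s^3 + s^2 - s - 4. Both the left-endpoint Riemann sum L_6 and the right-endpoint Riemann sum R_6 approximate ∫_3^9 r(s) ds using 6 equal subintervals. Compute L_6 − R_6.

L_6 = -3719.
R_6 = -5759.
L_6 − R_6 = 2040.

2040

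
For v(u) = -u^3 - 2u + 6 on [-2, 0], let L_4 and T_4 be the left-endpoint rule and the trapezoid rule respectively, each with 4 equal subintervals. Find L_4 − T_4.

3

L_4 = 23.25.
T_4 = 20.25.
L_4 − T_4 = 3.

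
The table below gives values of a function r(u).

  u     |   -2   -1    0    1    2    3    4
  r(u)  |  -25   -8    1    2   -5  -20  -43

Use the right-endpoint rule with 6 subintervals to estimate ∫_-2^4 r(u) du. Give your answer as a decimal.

Δu = 1.
Sum = 1·[(-8) + 1 + 2 + (-5) + (-20) + (-43)] = -73.

-73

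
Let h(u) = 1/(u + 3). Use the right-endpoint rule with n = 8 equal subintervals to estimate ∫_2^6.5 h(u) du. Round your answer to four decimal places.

Δu = (6.5 − 2)/8 = 0.5625.
Right endpoints: 2.5625, 3.125, 3.6875, 4.25, 4.8125, 5.375, 5.9375, 6.5.
h(2.5625) = 16/89, h(3.125) = 8/49, h(3.6875) = 16/107, h(4.25) = 4/29, h(4.8125) = 0.128, h(5.375) = 8/67, h(5.9375) = 16/143, h(6.5) = 2/19.
Sum = Δu · [h(2.5625) + h(3.125) + h(3.6875) + ...].
Sum ≈ 0.6160.

0.6160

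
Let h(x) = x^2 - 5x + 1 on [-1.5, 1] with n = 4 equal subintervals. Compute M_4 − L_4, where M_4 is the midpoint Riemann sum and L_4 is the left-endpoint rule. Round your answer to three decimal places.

M_4 ≈ 7.00195.
L_4 = 11.54296875.
M_4 − L_4 ≈ -4.541.

-4.541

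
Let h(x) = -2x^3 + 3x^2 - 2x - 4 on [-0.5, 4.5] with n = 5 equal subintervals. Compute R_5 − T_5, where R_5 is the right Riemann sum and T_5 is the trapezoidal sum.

-66.25

R_5 = -227.5.
T_5 = -161.25.
R_5 − T_5 = -66.25.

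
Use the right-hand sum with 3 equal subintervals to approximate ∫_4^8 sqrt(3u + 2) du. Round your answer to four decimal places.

Δu = (8 − 4)/3 = 4/3.
Right endpoints: 16/3, 20/3, 8.
f(16/3) ≈ 4.2426, f(20/3) ≈ 4.6904, f(8) ≈ 5.0990.
Sum = Δu · [f(16/3) + f(20/3) + f(8)].
Sum ≈ 18.7094.

18.7094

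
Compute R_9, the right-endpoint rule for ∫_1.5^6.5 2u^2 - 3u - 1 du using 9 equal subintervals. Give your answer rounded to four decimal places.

134.4033

Δu = (6.5 − 1.5)/9 = 5/9.
Right endpoints: 37/18, 47/18, 19/6, 67/18, 77/18, 29/6, 97/18, 107/18, 6.5.
f(37/18) = 104/81, f(47/18) = 389/81, f(19/6) = 86/9, f(67/18) = 1259/81, f(77/18) = 1844/81, f(29/6) = 281/9, f(97/18) = 3314/81, f(107/18) = 4199/81, f(6.5) = 64.
Sum = Δu · [f(37/18) + f(47/18) + f(19/6) + ...].
Sum ≈ 134.4033.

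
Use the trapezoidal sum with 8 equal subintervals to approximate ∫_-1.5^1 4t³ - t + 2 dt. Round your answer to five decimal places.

Δt = (1 − (-1.5))/8 = 0.3125.
f(-1.5) = -10, f(-1.1875) = -3595/1024, f(-0.875) = 0.1953125, f(-0.5625) = 1895/1024, f(-0.25) = 2.1875, f(0.0625) = 1985/1024, f(0.375) = 1.8359375, f(0.6875) = 2675/1024, f(1) = 5.
T_8 = (Δt/2)·[f(t_0) + 2f(t_1) + ... + 2f(t_{7}) + f(t_8)].
Sum ≈ 1.44043.

1.44043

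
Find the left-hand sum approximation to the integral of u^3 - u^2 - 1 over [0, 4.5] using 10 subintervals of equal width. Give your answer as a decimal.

Δu = (4.5 − 0)/10 = 0.45.
Left endpoints: 0, 0.45, 0.9, 1.35, 1.8, 2.25, 2.7, 3.15, 3.6, 4.05.
f(0) = -1, f(0.45) = -1.111375, f(0.9) = -1.081, f(1.35) = -0.362125, f(1.8) = 1.592, f(2.25) = 5.328125, f(2.7) = 11.393, f(3.15) = 20.333375, f(3.6) = 32.696, f(4.05) = 49.027625.
Sum = Δu · [f(0) + f(0.45) + f(0.9) + ...].
Sum = 52.56703125.

52.56703125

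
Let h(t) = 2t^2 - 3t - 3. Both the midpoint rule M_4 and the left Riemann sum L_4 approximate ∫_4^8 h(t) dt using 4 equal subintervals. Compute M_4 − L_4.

M_4 = 214.
L_4 = 174.
M_4 − L_4 = 40.

40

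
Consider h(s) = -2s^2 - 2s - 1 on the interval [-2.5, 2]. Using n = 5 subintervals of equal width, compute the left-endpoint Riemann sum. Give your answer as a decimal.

-17.19

Δs = (2 − (-2.5))/5 = 0.9.
Left endpoints: -2.5, -1.6, -0.7, 0.2, 1.1.
h(-2.5) = -8.5, h(-1.6) = -2.92, h(-0.7) = -0.58, h(0.2) = -1.48, h(1.1) = -5.62.
Sum = Δs · [h(-2.5) + h(-1.6) + h(-0.7) + h(0.2) + h(1.1)].
Sum = -17.19.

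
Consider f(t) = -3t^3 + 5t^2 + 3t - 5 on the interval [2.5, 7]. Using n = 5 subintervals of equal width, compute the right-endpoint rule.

-1546.83

Δt = (7 − 2.5)/5 = 0.9.
Right endpoints: 3.4, 4.3, 5.2, 6.1, 7.
f(3.4) = -54.912, f(4.3) = -138.171, f(5.2) = -276.024, f(6.1) = -481.593, f(7) = -768.
Sum = Δt · [f(3.4) + f(4.3) + f(5.2) + f(6.1) + f(7)].
Sum = -1546.83.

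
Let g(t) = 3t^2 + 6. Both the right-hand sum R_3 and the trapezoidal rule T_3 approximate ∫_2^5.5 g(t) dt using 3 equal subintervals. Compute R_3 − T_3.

45.9375

R_3 ≈ 227.6944444.
T_3 ≈ 181.7569444.
R_3 − T_3 = 45.9375.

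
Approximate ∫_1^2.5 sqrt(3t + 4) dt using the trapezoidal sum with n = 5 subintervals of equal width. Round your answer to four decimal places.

4.5498

Δt = (2.5 − 1)/5 = 0.3.
f(1) ≈ 2.6458, f(1.3) ≈ 2.8107, f(1.6) ≈ 2.9665, f(1.9) ≈ 3.1145, f(2.2) ≈ 3.2558, f(2.5) ≈ 3.3912.
T_5 = (Δt/2)·[f(t_0) + 2f(t_1) + ... + 2f(t_{4}) + f(t_5)].
Sum ≈ 4.5498.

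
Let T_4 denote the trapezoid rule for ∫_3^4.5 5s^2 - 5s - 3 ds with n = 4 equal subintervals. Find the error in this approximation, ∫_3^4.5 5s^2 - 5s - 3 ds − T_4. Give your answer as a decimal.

Exact integral: ∫_3^4.5 f(s) ds = 74.25.
T_4 = 74.42578125.
Error = 74.25 − 74.42578125 = -0.17578125.

-0.17578125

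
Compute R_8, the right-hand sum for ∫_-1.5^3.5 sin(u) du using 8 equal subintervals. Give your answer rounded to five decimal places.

Δu = (3.5 − (-1.5))/8 = 0.625.
Right endpoints: -0.875, -0.25, 0.375, 1, 1.625, 2.25, 2.875, 3.5.
f(-0.875) ≈ -0.76754, f(-0.25) ≈ -0.24740, f(0.375) ≈ 0.36627, f(1) ≈ 0.84147, f(1.625) ≈ 0.99853, f(2.25) ≈ 0.77807, f(2.875) ≈ 0.26345, f(3.5) ≈ -0.35078.
Sum = Δu · [f(-0.875) + f(-0.25) + f(0.375) + ...].
Sum ≈ 1.17629.

1.17629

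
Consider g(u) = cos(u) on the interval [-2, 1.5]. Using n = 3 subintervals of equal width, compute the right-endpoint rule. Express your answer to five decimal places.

Δu = (1.5 − (-2))/3 = 7/6.
Right endpoints: -5/6, 1/3, 1.5.
g(-5/6) ≈ 0.67241, g(1/3) ≈ 0.94496, g(1.5) ≈ 0.07074.
Sum = Δu · [g(-5/6) + g(1/3) + g(1.5)].
Sum ≈ 1.96946.

1.96946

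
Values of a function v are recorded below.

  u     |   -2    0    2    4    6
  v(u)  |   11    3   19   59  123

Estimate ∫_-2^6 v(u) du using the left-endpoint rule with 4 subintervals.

Δu = 2.
Sum = 2·[11 + 3 + 19 + 59] = 184.

184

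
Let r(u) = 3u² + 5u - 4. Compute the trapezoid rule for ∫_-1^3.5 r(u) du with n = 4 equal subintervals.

56.84765625

Δu = (3.5 − (-1))/4 = 1.125.
r(-1) = -6, r(0.125) = -3.328125, r(1.25) = 6.9375, r(2.375) = 24.796875, r(3.5) = 50.25.
T_4 = (Δu/2)·[r(u_0) + 2r(u_1) + 2r(u_2) + 2r(u_3) + r(u_4)].
Sum = 56.84765625.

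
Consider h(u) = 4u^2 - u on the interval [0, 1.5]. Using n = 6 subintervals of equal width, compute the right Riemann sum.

4.375

Δu = (1.5 − 0)/6 = 0.25.
Right endpoints: 0.25, 0.5, 0.75, 1, 1.25, 1.5.
h(0.25) = 0, h(0.5) = 0.5, h(0.75) = 1.5, h(1) = 3, h(1.25) = 5, h(1.5) = 7.5.
Sum = Δu · [h(0.25) + h(0.5) + h(0.75) + ...].
Sum = 4.375.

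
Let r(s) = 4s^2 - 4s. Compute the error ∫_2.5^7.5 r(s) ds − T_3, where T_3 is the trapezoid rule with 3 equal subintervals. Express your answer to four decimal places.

Exact integral: ∫_2.5^7.5 r(s) ds ≈ 441.666667.
T_3 ≈ 450.925926.
Error ≈ 441.666667 − 450.925926 ≈ -9.2593.

-9.2593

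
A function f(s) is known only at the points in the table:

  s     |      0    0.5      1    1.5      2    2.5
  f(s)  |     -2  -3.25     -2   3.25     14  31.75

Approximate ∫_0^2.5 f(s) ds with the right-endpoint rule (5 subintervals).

21.875

Δs = 0.5.
Sum = 0.5·[(-3.25) + (-2) + 3.25 + 14 + 31.75] = 21.875.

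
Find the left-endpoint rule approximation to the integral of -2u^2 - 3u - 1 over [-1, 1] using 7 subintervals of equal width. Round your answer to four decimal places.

-2.5306

Δu = (1 − (-1))/7 = 2/7.
Left endpoints: -1, -5/7, -3/7, -1/7, 1/7, 3/7, 5/7.
f(-1) = 0, f(-5/7) = 6/49, f(-3/7) = -4/49, f(-1/7) = -30/49, f(1/7) = -72/49, f(3/7) = -130/49, f(5/7) = -204/49.
Sum = Δu · [f(-1) + f(-5/7) + f(-3/7) + ...].
Sum ≈ -2.5306.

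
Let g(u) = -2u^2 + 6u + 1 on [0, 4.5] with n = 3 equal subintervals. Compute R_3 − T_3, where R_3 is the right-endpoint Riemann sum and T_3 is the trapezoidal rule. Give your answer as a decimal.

-10.125

R_3 = -9.
T_3 = 1.125.
R_3 − T_3 = -10.125.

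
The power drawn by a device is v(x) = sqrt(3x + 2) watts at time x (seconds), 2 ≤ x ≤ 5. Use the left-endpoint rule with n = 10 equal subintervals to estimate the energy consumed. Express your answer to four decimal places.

10.3524

Δx = (5 − 2)/10 = 0.3.
Left endpoints: 2, 2.3, 2.6, 2.9, 3.2, 3.5, 3.8, 4.1, 4.4, 4.7.
v(2) ≈ 2.8284, v(2.3) ≈ 2.9833, v(2.6) ≈ 3.1305, v(2.9) ≈ 3.2711, v(3.2) ≈ 3.4059, v(3.5) ≈ 3.5355, v(3.8) ≈ 3.6606, v(4.1) ≈ 3.7815, v(4.4) ≈ 3.8987, v(4.7) ≈ 4.0125.
Sum = Δx · [v(2) + v(2.3) + v(2.6) + ...].
Sum ≈ 10.3524.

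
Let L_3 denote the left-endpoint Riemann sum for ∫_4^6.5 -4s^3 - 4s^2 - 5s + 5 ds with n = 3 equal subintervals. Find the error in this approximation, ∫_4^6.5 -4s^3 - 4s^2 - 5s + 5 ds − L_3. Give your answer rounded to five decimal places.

-380.61343

Exact integral: ∫_4^6.5 f(s) ds ≈ -1863.0208333.
L_3 ≈ -1482.4074074.
Error ≈ -1863.0208333 − (-1482.4074074) ≈ -380.61343.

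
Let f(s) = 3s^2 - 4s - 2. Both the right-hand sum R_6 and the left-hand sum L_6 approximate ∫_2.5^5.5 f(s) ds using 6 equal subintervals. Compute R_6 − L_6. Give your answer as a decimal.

R_6 = 112.125.
L_6 = 82.125.
R_6 − L_6 = 30.

30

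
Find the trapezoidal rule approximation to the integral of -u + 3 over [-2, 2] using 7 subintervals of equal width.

Δu = (2 − (-2))/7 = 4/7.
f(-2) = 5, f(-10/7) = 31/7, f(-6/7) = 27/7, f(-2/7) = 23/7, f(2/7) = 19/7, f(6/7) = 15/7, f(10/7) = 11/7, f(2) = 1.
T_7 = (Δu/2)·[f(u_0) + 2f(u_1) + ... + 2f(u_{6}) + f(u_7)].
Sum = 12.

12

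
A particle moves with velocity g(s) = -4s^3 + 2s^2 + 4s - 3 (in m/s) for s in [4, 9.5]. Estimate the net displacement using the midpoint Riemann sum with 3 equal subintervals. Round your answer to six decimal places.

-7106.445602

Δs = (9.5 − 4)/3 = 11/6.
Midpoints: 59/12, 6.75, 103/12.
g(59/12) = -177293/432, g(6.75) = -1115.0625, g(103/12) = -1015537/432.
Sum = Δs · [g(59/12) + g(6.75) + g(103/12)].
Sum ≈ -7106.445602.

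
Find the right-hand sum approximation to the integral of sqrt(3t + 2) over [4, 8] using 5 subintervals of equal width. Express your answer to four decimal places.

Δt = (8 − 4)/5 = 0.8.
Right endpoints: 4.8, 5.6, 6.4, 7.2, 8.
f(4.8) ≈ 4.0497, f(5.6) ≈ 4.3359, f(6.4) ≈ 4.6043, f(7.2) ≈ 4.8580, f(8) ≈ 5.0990.
Sum = Δt · [f(4.8) + f(5.6) + f(6.4) + f(7.2) + f(8)].
Sum ≈ 18.3575.

18.3575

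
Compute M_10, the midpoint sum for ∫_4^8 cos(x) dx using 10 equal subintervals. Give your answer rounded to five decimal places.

1.75786

Δx = (8 − 4)/10 = 0.4.
Midpoints: 4.2, 4.6, 5, 5.4, 5.8, 6.2, 6.6, 7, 7.4, 7.8.
f(4.2) ≈ -0.49026, f(4.6) ≈ -0.11215, f(5) ≈ 0.28366, f(5.4) ≈ 0.63469, f(5.8) ≈ 0.88552, f(6.2) ≈ 0.99654, f(6.6) ≈ 0.95023, f(7) ≈ 0.75390, f(7.4) ≈ 0.43855, f(7.8) ≈ 0.05396.
Sum = Δx · [f(4.2) + f(4.6) + f(5) + ...].
Sum ≈ 1.75786.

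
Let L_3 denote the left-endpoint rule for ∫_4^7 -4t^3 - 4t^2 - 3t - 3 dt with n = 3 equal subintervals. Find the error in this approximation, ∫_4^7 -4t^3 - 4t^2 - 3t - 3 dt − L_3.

Exact integral: ∫_4^7 f(t) dt = -2575.5.
L_3 = -1982.
Error = -2575.5 − (-1982) = -593.5.

-593.5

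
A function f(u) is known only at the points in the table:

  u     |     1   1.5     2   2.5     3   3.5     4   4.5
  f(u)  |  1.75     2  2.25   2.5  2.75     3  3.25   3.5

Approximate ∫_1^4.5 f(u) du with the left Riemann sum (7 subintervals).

8.75

Δu = 0.5.
Sum = 0.5·[1.75 + 2 + 2.25 + 2.5 + 2.75 + 3 + 3.25] = 8.75.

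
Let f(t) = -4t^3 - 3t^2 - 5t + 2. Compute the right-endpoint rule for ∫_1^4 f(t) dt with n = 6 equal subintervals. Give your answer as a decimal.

-431.625

Δt = (4 − 1)/6 = 0.5.
Right endpoints: 1.5, 2, 2.5, 3, 3.5, 4.
f(1.5) = -25.75, f(2) = -52, f(2.5) = -91.75, f(3) = -148, f(3.5) = -223.75, f(4) = -322.
Sum = Δt · [f(1.5) + f(2) + f(2.5) + ...].
Sum = -431.625.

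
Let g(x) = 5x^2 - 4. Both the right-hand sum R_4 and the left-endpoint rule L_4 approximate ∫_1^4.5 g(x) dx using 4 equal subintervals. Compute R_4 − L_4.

84.21875

R_4 = 180.55078125.
L_4 = 96.33203125.
R_4 − L_4 = 84.21875.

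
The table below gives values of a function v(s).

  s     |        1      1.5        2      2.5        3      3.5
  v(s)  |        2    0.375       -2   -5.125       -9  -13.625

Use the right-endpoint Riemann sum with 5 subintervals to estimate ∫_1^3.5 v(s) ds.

Δs = 0.5.
Sum = 0.5·[0.375 + (-2) + (-5.125) + (-9) + (-13.625)] = -14.6875.

-14.6875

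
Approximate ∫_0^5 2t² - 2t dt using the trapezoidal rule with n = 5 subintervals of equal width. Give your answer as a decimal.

Δt = (5 − 0)/5 = 1.
f(0) = 0, f(1) = 0, f(2) = 4, f(3) = 12, f(4) = 24, f(5) = 40.
T_5 = (Δt/2)·[f(t_0) + 2f(t_1) + ... + 2f(t_{4}) + f(t_5)].
Sum = 60.

60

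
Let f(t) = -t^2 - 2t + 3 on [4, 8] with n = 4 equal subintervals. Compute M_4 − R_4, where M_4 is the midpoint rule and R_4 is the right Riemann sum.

M_4 = -185.
R_4 = -214.
M_4 − R_4 = 29.

29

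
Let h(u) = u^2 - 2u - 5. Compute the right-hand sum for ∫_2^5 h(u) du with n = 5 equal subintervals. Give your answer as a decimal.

7.68

Δu = (5 − 2)/5 = 0.6.
Right endpoints: 2.6, 3.2, 3.8, 4.4, 5.
h(2.6) = -3.44, h(3.2) = -1.16, h(3.8) = 1.84, h(4.4) = 5.56, h(5) = 10.
Sum = Δu · [h(2.6) + h(3.2) + h(3.8) + h(4.4) + h(5)].
Sum = 7.68.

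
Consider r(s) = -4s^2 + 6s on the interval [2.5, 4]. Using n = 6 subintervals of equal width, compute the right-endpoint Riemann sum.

-39.0625

Δs = (4 − 2.5)/6 = 0.25.
Right endpoints: 2.75, 3, 3.25, 3.5, 3.75, 4.
r(2.75) = -13.75, r(3) = -18, r(3.25) = -22.75, r(3.5) = -28, r(3.75) = -33.75, r(4) = -40.
Sum = Δs · [r(2.75) + r(3) + r(3.25) + ...].
Sum = -39.0625.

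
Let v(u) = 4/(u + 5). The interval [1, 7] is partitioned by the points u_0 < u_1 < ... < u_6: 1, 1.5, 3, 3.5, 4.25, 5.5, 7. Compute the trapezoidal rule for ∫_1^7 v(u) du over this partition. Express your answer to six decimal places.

2.782411

Subinterval widths: 0.5, 1.5, 0.5, 0.75, 1.25, 1.5.
v(1) = 2/3, v(1.5) = 8/13, v(3) = 0.5, v(3.5) = 8/17, v(4.25) = 16/37, v(5.5) = 8/21, v(7) = 1/3.
On each subinterval the trapezoid contributes (Δu_i/2)·[v(u_{i-1}) + v(u_i)].
Sum ≈ 2.782411.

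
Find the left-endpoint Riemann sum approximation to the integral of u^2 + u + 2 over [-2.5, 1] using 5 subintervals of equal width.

Δu = (1 − (-2.5))/5 = 0.7.
Left endpoints: -2.5, -1.8, -1.1, -0.4, 0.3.
f(-2.5) = 5.75, f(-1.8) = 3.44, f(-1.1) = 2.11, f(-0.4) = 1.76, f(0.3) = 2.39.
Sum = Δu · [f(-2.5) + f(-1.8) + f(-1.1) + f(-0.4) + f(0.3)].
Sum = 10.815.

10.815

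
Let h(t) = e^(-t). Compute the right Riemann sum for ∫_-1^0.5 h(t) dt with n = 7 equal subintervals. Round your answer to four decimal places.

1.8936

Δt = (0.5 − (-1))/7 = 3/14.
Right endpoints: -11/14, -4/7, -5/14, -1/7, 1/14, 2/7, 0.5.
h(-11/14) ≈ 2.1940, h(-4/7) ≈ 1.7708, h(-5/14) ≈ 1.4292, h(-1/7) ≈ 1.1536, h(1/14) ≈ 0.9311, h(2/7) ≈ 0.7515, h(0.5) ≈ 0.6065.
Sum = Δt · [h(-11/14) + h(-4/7) + h(-5/14) + ...].
Sum ≈ 1.8936.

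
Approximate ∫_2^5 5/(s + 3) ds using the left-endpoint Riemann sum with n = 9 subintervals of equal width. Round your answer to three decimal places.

Δs = (5 − 2)/9 = 1/3.
Left endpoints: 2, 7/3, 8/3, 3, 10/3, 11/3, 4, 13/3, 14/3.
f(2) = 1, f(7/3) = 0.9375, f(8/3) = 15/17, f(3) = 5/6, f(10/3) = 15/19, f(11/3) = 0.75, f(4) = 5/7, f(13/3) = 15/22, f(14/3) = 15/23.
Sum = Δs · [f(2) + f(7/3) + f(8/3) + ...].
Sum ≈ 2.414.

2.414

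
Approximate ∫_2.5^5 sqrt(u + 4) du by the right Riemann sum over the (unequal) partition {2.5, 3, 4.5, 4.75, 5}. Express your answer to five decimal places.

7.18560

Subinterval widths: 0.5, 1.5, 0.25, 0.25.
Right endpoints: 3, 4.5, 4.75, 5.
f(3) ≈ 2.64575, f(4.5) ≈ 2.91548, f(4.75) ≈ 2.95804, f(5) ≈ 3.00000.
Sum = Σ Δu_i · f(u_i).
Sum ≈ 7.18560.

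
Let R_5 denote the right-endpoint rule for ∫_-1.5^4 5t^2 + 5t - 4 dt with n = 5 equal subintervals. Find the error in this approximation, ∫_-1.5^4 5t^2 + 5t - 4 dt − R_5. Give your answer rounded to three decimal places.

Exact integral: ∫_-1.5^4 f(t) dt ≈ 124.66667.
R_5 = 183.15.
Error ≈ 124.66667 − 183.15 ≈ -58.483.

-58.483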